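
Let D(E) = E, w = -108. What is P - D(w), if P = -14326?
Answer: -14218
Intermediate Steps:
P - D(w) = -14326 - 1*(-108) = -14326 + 108 = -14218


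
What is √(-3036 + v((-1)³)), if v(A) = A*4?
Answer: 4*I*√190 ≈ 55.136*I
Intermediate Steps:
v(A) = 4*A
√(-3036 + v((-1)³)) = √(-3036 + 4*(-1)³) = √(-3036 + 4*(-1)) = √(-3036 - 4) = √(-3040) = 4*I*√190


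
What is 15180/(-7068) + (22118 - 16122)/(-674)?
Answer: -2192127/198493 ≈ -11.044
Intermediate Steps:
15180/(-7068) + (22118 - 16122)/(-674) = 15180*(-1/7068) + 5996*(-1/674) = -1265/589 - 2998/337 = -2192127/198493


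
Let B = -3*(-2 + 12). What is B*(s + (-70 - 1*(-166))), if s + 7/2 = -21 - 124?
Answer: 1575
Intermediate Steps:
s = -297/2 (s = -7/2 + (-21 - 124) = -7/2 - 145 = -297/2 ≈ -148.50)
B = -30 (B = -3*10 = -30)
B*(s + (-70 - 1*(-166))) = -30*(-297/2 + (-70 - 1*(-166))) = -30*(-297/2 + (-70 + 166)) = -30*(-297/2 + 96) = -30*(-105/2) = 1575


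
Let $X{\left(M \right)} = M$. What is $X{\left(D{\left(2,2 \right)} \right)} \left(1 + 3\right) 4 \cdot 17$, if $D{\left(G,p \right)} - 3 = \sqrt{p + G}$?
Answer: $1360$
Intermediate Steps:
$D{\left(G,p \right)} = 3 + \sqrt{G + p}$ ($D{\left(G,p \right)} = 3 + \sqrt{p + G} = 3 + \sqrt{G + p}$)
$X{\left(D{\left(2,2 \right)} \right)} \left(1 + 3\right) 4 \cdot 17 = \left(3 + \sqrt{2 + 2}\right) \left(1 + 3\right) 4 \cdot 17 = \left(3 + \sqrt{4}\right) 4 \cdot 4 \cdot 17 = \left(3 + 2\right) 16 \cdot 17 = 5 \cdot 16 \cdot 17 = 80 \cdot 17 = 1360$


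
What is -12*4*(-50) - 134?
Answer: 2266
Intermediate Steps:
-12*4*(-50) - 134 = -48*(-50) - 134 = 2400 - 134 = 2266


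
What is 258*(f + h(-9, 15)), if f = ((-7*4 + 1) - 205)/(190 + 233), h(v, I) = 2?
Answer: 52804/141 ≈ 374.50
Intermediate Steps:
f = -232/423 (f = ((-28 + 1) - 205)/423 = (-27 - 205)*(1/423) = -232*1/423 = -232/423 ≈ -0.54846)
258*(f + h(-9, 15)) = 258*(-232/423 + 2) = 258*(614/423) = 52804/141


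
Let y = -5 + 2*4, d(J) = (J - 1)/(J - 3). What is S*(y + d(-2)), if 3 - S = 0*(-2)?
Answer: 54/5 ≈ 10.800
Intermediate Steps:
d(J) = (-1 + J)/(-3 + J)
S = 3 (S = 3 - 0*(-2) = 3 - 1*0 = 3 + 0 = 3)
y = 3 (y = -5 + 8 = 3)
S*(y + d(-2)) = 3*(3 + (-1 - 2)/(-3 - 2)) = 3*(3 - 3/(-5)) = 3*(3 - ⅕*(-3)) = 3*(3 + ⅗) = 3*(18/5) = 54/5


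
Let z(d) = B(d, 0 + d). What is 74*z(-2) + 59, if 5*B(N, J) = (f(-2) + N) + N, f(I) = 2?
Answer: 147/5 ≈ 29.400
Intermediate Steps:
B(N, J) = ⅖ + 2*N/5 (B(N, J) = ((2 + N) + N)/5 = (2 + 2*N)/5 = ⅖ + 2*N/5)
z(d) = ⅖ + 2*d/5
74*z(-2) + 59 = 74*(⅖ + (⅖)*(-2)) + 59 = 74*(⅖ - ⅘) + 59 = 74*(-⅖) + 59 = -148/5 + 59 = 147/5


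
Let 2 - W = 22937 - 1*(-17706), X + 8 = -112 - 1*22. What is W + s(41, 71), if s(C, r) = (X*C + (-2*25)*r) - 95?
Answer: -50108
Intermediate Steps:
X = -142 (X = -8 + (-112 - 1*22) = -8 + (-112 - 22) = -8 - 134 = -142)
W = -40641 (W = 2 - (22937 - 1*(-17706)) = 2 - (22937 + 17706) = 2 - 1*40643 = 2 - 40643 = -40641)
s(C, r) = -95 - 142*C - 50*r (s(C, r) = (-142*C + (-2*25)*r) - 95 = (-142*C - 50*r) - 95 = -95 - 142*C - 50*r)
W + s(41, 71) = -40641 + (-95 - 142*41 - 50*71) = -40641 + (-95 - 5822 - 3550) = -40641 - 9467 = -50108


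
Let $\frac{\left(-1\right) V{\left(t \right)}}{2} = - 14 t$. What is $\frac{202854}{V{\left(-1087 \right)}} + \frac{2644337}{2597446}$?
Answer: $- \frac{55802408744}{9881983307} \approx -5.6469$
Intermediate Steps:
$V{\left(t \right)} = 28 t$ ($V{\left(t \right)} = - 2 \left(- 14 t\right) = 28 t$)
$\frac{202854}{V{\left(-1087 \right)}} + \frac{2644337}{2597446} = \frac{202854}{28 \left(-1087\right)} + \frac{2644337}{2597446} = \frac{202854}{-30436} + 2644337 \cdot \frac{1}{2597446} = 202854 \left(- \frac{1}{30436}\right) + \frac{2644337}{2597446} = - \frac{101427}{15218} + \frac{2644337}{2597446} = - \frac{55802408744}{9881983307}$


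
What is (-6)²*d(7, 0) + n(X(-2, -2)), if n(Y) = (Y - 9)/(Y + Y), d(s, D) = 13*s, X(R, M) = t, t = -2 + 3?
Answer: 3272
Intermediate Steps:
t = 1
X(R, M) = 1
n(Y) = (-9 + Y)/(2*Y) (n(Y) = (-9 + Y)/((2*Y)) = (-9 + Y)*(1/(2*Y)) = (-9 + Y)/(2*Y))
(-6)²*d(7, 0) + n(X(-2, -2)) = (-6)²*(13*7) + (½)*(-9 + 1)/1 = 36*91 + (½)*1*(-8) = 3276 - 4 = 3272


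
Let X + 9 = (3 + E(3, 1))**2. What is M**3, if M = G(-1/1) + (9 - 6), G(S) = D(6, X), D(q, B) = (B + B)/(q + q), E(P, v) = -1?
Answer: 2197/216 ≈ 10.171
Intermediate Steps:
X = -5 (X = -9 + (3 - 1)**2 = -9 + 2**2 = -9 + 4 = -5)
D(q, B) = B/q (D(q, B) = (2*B)/((2*q)) = (2*B)*(1/(2*q)) = B/q)
G(S) = -5/6
M = 13/6 (M = -5/6 + (9 - 6) = -5/6 + 3 = 13/6 ≈ 2.1667)
M**3 = (13/6)**3 = 2197/216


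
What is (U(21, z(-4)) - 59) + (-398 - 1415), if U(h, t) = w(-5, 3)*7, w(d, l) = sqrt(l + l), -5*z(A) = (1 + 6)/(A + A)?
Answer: -1872 + 7*sqrt(6) ≈ -1854.9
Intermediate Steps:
z(A) = -7/(10*A) (z(A) = -(1 + 6)/(5*(A + A)) = -7/(5*(2*A)) = -7*1/(2*A)/5 = -7/(10*A))
w(d, l) = sqrt(2)*sqrt(l) (w(d, l) = sqrt(2*l) = sqrt(2)*sqrt(l))
U(h, t) = 7*sqrt(6) (U(h, t) = (sqrt(2)*sqrt(3))*7 = sqrt(6)*7 = 7*sqrt(6))
(U(21, z(-4)) - 59) + (-398 - 1415) = (7*sqrt(6) - 59) + (-398 - 1415) = (-59 + 7*sqrt(6)) - 1813 = -1872 + 7*sqrt(6)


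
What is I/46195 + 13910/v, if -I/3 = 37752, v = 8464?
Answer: -158013167/195497240 ≈ -0.80826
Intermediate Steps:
I = -113256 (I = -3*37752 = -113256)
I/46195 + 13910/v = -113256/46195 + 13910/8464 = -113256*1/46195 + 13910*(1/8464) = -113256/46195 + 6955/4232 = -158013167/195497240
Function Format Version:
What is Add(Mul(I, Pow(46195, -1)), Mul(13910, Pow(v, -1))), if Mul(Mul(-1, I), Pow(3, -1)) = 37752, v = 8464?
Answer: Rational(-158013167, 195497240) ≈ -0.80826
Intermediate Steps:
I = -113256 (I = Mul(-3, 37752) = -113256)
Add(Mul(I, Pow(46195, -1)), Mul(13910, Pow(v, -1))) = Add(Mul(-113256, Pow(46195, -1)), Mul(13910, Pow(8464, -1))) = Add(Mul(-113256, Rational(1, 46195)), Mul(13910, Rational(1, 8464))) = Add(Rational(-113256, 46195), Rational(6955, 4232)) = Rational(-158013167, 195497240)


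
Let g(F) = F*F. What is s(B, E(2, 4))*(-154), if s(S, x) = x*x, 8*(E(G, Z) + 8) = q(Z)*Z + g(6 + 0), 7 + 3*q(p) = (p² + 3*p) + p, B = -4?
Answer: -616/9 ≈ -68.444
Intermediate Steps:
g(F) = F²
q(p) = -7/3 + p²/3 + 4*p/3 (q(p) = -7/3 + ((p² + 3*p) + p)/3 = -7/3 + (p² + 4*p)/3 = -7/3 + (p²/3 + 4*p/3) = -7/3 + p²/3 + 4*p/3)
E(G, Z) = -7/2 + Z*(-7/3 + Z²/3 + 4*Z/3)/8 (E(G, Z) = -8 + ((-7/3 + Z²/3 + 4*Z/3)*Z + (6 + 0)²)/8 = -8 + (Z*(-7/3 + Z²/3 + 4*Z/3) + 6²)/8 = -8 + (Z*(-7/3 + Z²/3 + 4*Z/3) + 36)/8 = -8 + (36 + Z*(-7/3 + Z²/3 + 4*Z/3))/8 = -8 + (9/2 + Z*(-7/3 + Z²/3 + 4*Z/3)/8) = -7/2 + Z*(-7/3 + Z²/3 + 4*Z/3)/8)
s(S, x) = x²
s(B, E(2, 4))*(-154) = (-7/2 + (1/24)*4*(-7 + 4² + 4*4))²*(-154) = (-7/2 + (1/24)*4*(-7 + 16 + 16))²*(-154) = (-7/2 + (1/24)*4*25)²*(-154) = (-7/2 + 25/6)²*(-154) = (⅔)²*(-154) = (4/9)*(-154) = -616/9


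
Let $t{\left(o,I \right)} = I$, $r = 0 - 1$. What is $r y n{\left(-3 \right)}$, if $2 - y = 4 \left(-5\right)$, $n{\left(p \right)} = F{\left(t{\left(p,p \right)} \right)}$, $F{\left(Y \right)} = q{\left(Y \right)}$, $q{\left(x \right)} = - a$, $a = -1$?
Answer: $-22$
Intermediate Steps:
$r = -1$
$q{\left(x \right)} = 1$ ($q{\left(x \right)} = \left(-1\right) \left(-1\right) = 1$)
$F{\left(Y \right)} = 1$
$n{\left(p \right)} = 1$
$y = 22$ ($y = 2 - 4 \left(-5\right) = 2 - -20 = 2 + 20 = 22$)
$r y n{\left(-3 \right)} = \left(-1\right) 22 \cdot 1 = \left(-22\right) 1 = -22$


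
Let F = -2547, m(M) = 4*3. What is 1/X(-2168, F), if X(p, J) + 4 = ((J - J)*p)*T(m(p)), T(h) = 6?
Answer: -1/4 ≈ -0.25000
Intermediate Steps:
m(M) = 12
X(p, J) = -4 (X(p, J) = -4 + ((J - J)*p)*6 = -4 + (0*p)*6 = -4 + 0*6 = -4 + 0 = -4)
1/X(-2168, F) = 1/(-4) = -1/4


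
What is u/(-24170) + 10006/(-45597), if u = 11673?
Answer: -774098801/1102079490 ≈ -0.70240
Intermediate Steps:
u/(-24170) + 10006/(-45597) = 11673/(-24170) + 10006/(-45597) = 11673*(-1/24170) + 10006*(-1/45597) = -11673/24170 - 10006/45597 = -774098801/1102079490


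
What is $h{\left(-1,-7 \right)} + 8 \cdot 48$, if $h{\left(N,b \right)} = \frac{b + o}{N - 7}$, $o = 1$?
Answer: $\frac{1539}{4} \approx 384.75$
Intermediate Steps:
$h{\left(N,b \right)} = \frac{1 + b}{-7 + N}$ ($h{\left(N,b \right)} = \frac{b + 1}{N - 7} = \frac{1 + b}{-7 + N}$)
$h{\left(-1,-7 \right)} + 8 \cdot 48 = \frac{1 - 7}{-7 - 1} + 8 \cdot 48 = \frac{1}{-8} \left(-6\right) + 384 = \left(- \frac{1}{8}\right) \left(-6\right) + 384 = \frac{3}{4} + 384 = \frac{1539}{4}$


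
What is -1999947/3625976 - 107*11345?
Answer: -4401628655987/3625976 ≈ -1.2139e+6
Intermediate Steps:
-1999947/3625976 - 107*11345 = -1999947*1/3625976 - 1213915 = -1999947/3625976 - 1213915 = -4401628655987/3625976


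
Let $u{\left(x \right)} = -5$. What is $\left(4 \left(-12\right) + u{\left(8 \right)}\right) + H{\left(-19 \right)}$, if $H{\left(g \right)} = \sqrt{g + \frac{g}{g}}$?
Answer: $-53 + 3 i \sqrt{2} \approx -53.0 + 4.2426 i$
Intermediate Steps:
$H{\left(g \right)} = \sqrt{1 + g}$ ($H{\left(g \right)} = \sqrt{g + 1} = \sqrt{1 + g}$)
$\left(4 \left(-12\right) + u{\left(8 \right)}\right) + H{\left(-19 \right)} = \left(4 \left(-12\right) - 5\right) + \sqrt{1 - 19} = \left(-48 - 5\right) + \sqrt{-18} = -53 + 3 i \sqrt{2}$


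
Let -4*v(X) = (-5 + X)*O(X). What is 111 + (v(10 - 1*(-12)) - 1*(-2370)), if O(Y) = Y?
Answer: 4775/2 ≈ 2387.5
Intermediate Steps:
v(X) = -X*(-5 + X)/4 (v(X) = -(-5 + X)*X/4 = -X*(-5 + X)/4)
111 + (v(10 - 1*(-12)) - 1*(-2370)) = 111 + ((10 - 1*(-12))*(5 - (10 - 1*(-12)))/4 - 1*(-2370)) = 111 + ((10 + 12)*(5 - (10 + 12))/4 + 2370) = 111 + ((¼)*22*(5 - 1*22) + 2370) = 111 + ((¼)*22*(5 - 22) + 2370) = 111 + ((¼)*22*(-17) + 2370) = 111 + (-187/2 + 2370) = 111 + 4553/2 = 4775/2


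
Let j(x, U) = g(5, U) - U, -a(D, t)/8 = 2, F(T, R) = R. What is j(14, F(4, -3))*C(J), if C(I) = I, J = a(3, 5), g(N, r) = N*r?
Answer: 192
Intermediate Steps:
a(D, t) = -16 (a(D, t) = -8*2 = -16)
J = -16
j(x, U) = 4*U (j(x, U) = 5*U - U = 4*U)
j(14, F(4, -3))*C(J) = (4*(-3))*(-16) = -12*(-16) = 192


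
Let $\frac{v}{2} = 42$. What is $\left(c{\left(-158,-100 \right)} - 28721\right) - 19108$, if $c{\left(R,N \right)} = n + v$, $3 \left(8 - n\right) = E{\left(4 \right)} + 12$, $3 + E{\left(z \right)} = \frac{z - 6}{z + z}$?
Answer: $- \frac{572879}{12} \approx -47740.0$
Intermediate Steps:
$E{\left(z \right)} = -3 + \frac{-6 + z}{2 z}$ ($E{\left(z \right)} = -3 + \frac{z - 6}{z + z} = -3 + \frac{-6 + z}{2 z}$)
$v = 84$ ($v = 2 \cdot 42 = 84$)
$n = \frac{61}{12}$ ($n = 8 - \frac{\left(- \frac{5}{2} - \frac{3}{4}\right) + 12}{3} = 8 - \frac{- \frac{13}{4} + 12}{3} = 8 - \frac{35}{12} = \frac{61}{12} \approx 5.0833$)
$c{\left(R,N \right)} = \frac{1069}{12}$ ($c{\left(R,N \right)} = \frac{61}{12} + 84 = \frac{1069}{12}$)
$\left(c{\left(-158,-100 \right)} - 28721\right) - 19108 = \left(\frac{1069}{12} - 28721\right) - 19108 = - \frac{343583}{12} - 19108 = - \frac{572879}{12}$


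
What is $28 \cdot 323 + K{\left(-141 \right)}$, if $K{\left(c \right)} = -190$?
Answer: $8854$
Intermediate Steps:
$28 \cdot 323 + K{\left(-141 \right)} = 28 \cdot 323 - 190 = 9044 - 190 = 8854$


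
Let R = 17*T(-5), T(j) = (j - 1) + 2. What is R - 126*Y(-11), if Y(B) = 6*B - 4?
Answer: 8752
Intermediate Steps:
T(j) = 1 + j (T(j) = (-1 + j) + 2 = 1 + j)
R = -68 (R = 17*(1 - 5) = 17*(-4) = -68)
Y(B) = -4 + 6*B
R - 126*Y(-11) = -68 - 126*(-4 + 6*(-11)) = -68 - 126*(-4 - 66) = -68 - 126*(-70) = -68 + 8820 = 8752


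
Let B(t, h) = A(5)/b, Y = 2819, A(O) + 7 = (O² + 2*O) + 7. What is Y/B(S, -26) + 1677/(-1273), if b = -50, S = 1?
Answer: -35897609/8911 ≈ -4028.5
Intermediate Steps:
A(O) = O² + 2*O (A(O) = -7 + ((O² + 2*O) + 7) = -7 + (7 + O² + 2*O) = O² + 2*O)
B(t, h) = -7/10 (B(t, h) = (5*(2 + 5))/(-50) = (5*7)*(-1/50) = 35*(-1/50) = -7/10)
Y/B(S, -26) + 1677/(-1273) = 2819/(-7/10) + 1677/(-1273) = 2819*(-10/7) + 1677*(-1/1273) = -28190/7 - 1677/1273 = -35897609/8911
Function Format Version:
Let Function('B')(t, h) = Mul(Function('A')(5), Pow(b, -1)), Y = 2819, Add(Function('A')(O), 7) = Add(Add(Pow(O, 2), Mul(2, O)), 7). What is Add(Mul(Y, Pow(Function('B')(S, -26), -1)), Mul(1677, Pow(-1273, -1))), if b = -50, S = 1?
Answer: Rational(-35897609, 8911) ≈ -4028.5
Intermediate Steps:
Function('A')(O) = Add(Pow(O, 2), Mul(2, O)) (Function('A')(O) = Add(-7, Add(Add(Pow(O, 2), Mul(2, O)), 7)) = Add(-7, Add(7, Pow(O, 2), Mul(2, O))) = Add(Pow(O, 2), Mul(2, O)))
Function('B')(t, h) = Rational(-7, 10) (Function('B')(t, h) = Mul(Mul(5, Add(2, 5)), Pow(-50, -1)) = Mul(Mul(5, 7), Rational(-1, 50)) = Mul(35, Rational(-1, 50)) = Rational(-7, 10))
Add(Mul(Y, Pow(Function('B')(S, -26), -1)), Mul(1677, Pow(-1273, -1))) = Add(Mul(2819, Pow(Rational(-7, 10), -1)), Mul(1677, Pow(-1273, -1))) = Add(Mul(2819, Rational(-10, 7)), Mul(1677, Rational(-1, 1273))) = Add(Rational(-28190, 7), Rational(-1677, 1273)) = Rational(-35897609, 8911)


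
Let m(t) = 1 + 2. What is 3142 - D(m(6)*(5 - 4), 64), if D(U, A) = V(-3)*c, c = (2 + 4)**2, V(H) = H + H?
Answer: 3358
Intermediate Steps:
m(t) = 3
V(H) = 2*H
c = 36 (c = 6**2 = 36)
D(U, A) = -216 (D(U, A) = (2*(-3))*36 = -6*36 = -216)
3142 - D(m(6)*(5 - 4), 64) = 3142 - 1*(-216) = 3142 + 216 = 3358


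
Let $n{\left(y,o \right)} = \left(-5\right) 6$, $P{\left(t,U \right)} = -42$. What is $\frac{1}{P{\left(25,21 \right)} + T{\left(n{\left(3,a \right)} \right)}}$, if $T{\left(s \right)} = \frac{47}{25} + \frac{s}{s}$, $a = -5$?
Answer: $- \frac{25}{978} \approx -0.025562$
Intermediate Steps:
$n{\left(y,o \right)} = -30$
$T{\left(s \right)} = \frac{72}{25}$ ($T{\left(s \right)} = 47 \cdot \frac{1}{25} + 1 = \frac{47}{25} + 1 = \frac{72}{25}$)
$\frac{1}{P{\left(25,21 \right)} + T{\left(n{\left(3,a \right)} \right)}} = \frac{1}{-42 + \frac{72}{25}} = \frac{1}{- \frac{978}{25}} = - \frac{25}{978}$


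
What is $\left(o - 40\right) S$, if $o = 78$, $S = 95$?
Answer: $3610$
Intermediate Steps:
$\left(o - 40\right) S = \left(78 - 40\right) 95 = 38 \cdot 95 = 3610$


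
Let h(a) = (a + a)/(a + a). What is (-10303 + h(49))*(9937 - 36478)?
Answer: 273425382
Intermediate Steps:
h(a) = 1 (h(a) = (2*a)/((2*a)) = (2*a)*(1/(2*a)) = 1)
(-10303 + h(49))*(9937 - 36478) = (-10303 + 1)*(9937 - 36478) = -10302*(-26541) = 273425382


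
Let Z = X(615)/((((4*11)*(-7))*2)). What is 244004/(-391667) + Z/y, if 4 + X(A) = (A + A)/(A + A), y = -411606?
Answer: -20622347865395/33102297372144 ≈ -0.62299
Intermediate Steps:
X(A) = -3 (X(A) = -4 + (A + A)/(A + A) = -4 + (2*A)/((2*A)) = -4 + (2*A)*(1/(2*A)) = -4 + 1 = -3)
Z = 3/616 (Z = -3/(((4*11)*(-7))*2) = -3/((44*(-7))*2) = -3/((-308*2)) = -3/(-616) = -3*(-1/616) = 3/616 ≈ 0.0048701)
244004/(-391667) + Z/y = 244004/(-391667) + (3/616)/(-411606) = 244004*(-1/391667) + (3/616)*(-1/411606) = -244004/391667 - 1/84516432 = -20622347865395/33102297372144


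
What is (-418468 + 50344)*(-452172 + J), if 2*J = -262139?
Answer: 214705193946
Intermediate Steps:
J = -262139/2 (J = (½)*(-262139) = -262139/2 ≈ -1.3107e+5)
(-418468 + 50344)*(-452172 + J) = (-418468 + 50344)*(-452172 - 262139/2) = -368124*(-1166483/2) = 214705193946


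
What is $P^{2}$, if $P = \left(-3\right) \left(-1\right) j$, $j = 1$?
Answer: $9$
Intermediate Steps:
$P = 3$ ($P = \left(-3\right) \left(-1\right) 1 = 3 \cdot 1 = 3$)
$P^{2} = 3^{2} = 9$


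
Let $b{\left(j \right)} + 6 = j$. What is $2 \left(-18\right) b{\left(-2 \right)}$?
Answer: $288$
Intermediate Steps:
$b{\left(j \right)} = -6 + j$
$2 \left(-18\right) b{\left(-2 \right)} = 2 \left(-18\right) \left(-6 - 2\right) = \left(-36\right) \left(-8\right) = 288$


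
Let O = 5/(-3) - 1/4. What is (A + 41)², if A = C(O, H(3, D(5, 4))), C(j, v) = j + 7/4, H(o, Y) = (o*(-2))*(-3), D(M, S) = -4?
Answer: 60025/36 ≈ 1667.4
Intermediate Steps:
H(o, Y) = 6*o (H(o, Y) = -2*o*(-3) = 6*o)
O = -23/12 (O = 5*(-⅓) - 1*¼ = -5/3 - ¼ = -23/12 ≈ -1.9167)
C(j, v) = 7/4 + j (C(j, v) = j + 7*(¼) = j + 7/4 = 7/4 + j)
A = -⅙ (A = 7/4 - 23/12 = -⅙ ≈ -0.16667)
(A + 41)² = (-⅙ + 41)² = (245/6)² = 60025/36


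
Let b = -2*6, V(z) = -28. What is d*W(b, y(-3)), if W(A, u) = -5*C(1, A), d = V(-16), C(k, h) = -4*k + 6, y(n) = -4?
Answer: 280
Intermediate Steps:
b = -12
C(k, h) = 6 - 4*k
d = -28
W(A, u) = -10 (W(A, u) = -5*(6 - 4*1) = -5*(6 - 4) = -5*2 = -10)
d*W(b, y(-3)) = -28*(-10) = 280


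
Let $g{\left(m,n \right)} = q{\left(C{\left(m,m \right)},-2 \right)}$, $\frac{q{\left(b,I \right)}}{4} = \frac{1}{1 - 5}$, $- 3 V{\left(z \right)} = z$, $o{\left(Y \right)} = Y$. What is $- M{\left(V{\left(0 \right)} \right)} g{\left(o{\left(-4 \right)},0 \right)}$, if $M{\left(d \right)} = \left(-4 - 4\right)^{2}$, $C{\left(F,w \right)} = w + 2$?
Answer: $64$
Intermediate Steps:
$C{\left(F,w \right)} = 2 + w$
$V{\left(z \right)} = - \frac{z}{3}$
$M{\left(d \right)} = 64$ ($M{\left(d \right)} = \left(-8\right)^{2} = 64$)
$q{\left(b,I \right)} = -1$ ($q{\left(b,I \right)} = \frac{4}{1 - 5} = \frac{4}{-4} = 4 \left(- \frac{1}{4}\right) = -1$)
$g{\left(m,n \right)} = -1$
$- M{\left(V{\left(0 \right)} \right)} g{\left(o{\left(-4 \right)},0 \right)} = - 64 \left(-1\right) = \left(-1\right) \left(-64\right) = 64$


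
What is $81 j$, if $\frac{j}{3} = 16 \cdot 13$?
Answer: $50544$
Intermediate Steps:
$j = 624$ ($j = 3 \cdot 16 \cdot 13 = 3 \cdot 208 = 624$)
$81 j = 81 \cdot 624 = 50544$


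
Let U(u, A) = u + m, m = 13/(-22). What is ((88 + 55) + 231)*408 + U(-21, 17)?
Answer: 3356549/22 ≈ 1.5257e+5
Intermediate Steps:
m = -13/22 (m = 13*(-1/22) = -13/22 ≈ -0.59091)
U(u, A) = -13/22 + u (U(u, A) = u - 13/22 = -13/22 + u)
((88 + 55) + 231)*408 + U(-21, 17) = ((88 + 55) + 231)*408 + (-13/22 - 21) = (143 + 231)*408 - 475/22 = 374*408 - 475/22 = 152592 - 475/22 = 3356549/22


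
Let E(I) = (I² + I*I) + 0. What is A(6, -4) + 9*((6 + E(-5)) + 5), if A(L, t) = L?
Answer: 555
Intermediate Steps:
E(I) = 2*I² (E(I) = (I² + I²) + 0 = 2*I² + 0 = 2*I²)
A(6, -4) + 9*((6 + E(-5)) + 5) = 6 + 9*((6 + 2*(-5)²) + 5) = 6 + 9*((6 + 2*25) + 5) = 6 + 9*((6 + 50) + 5) = 6 + 9*(56 + 5) = 6 + 9*61 = 6 + 549 = 555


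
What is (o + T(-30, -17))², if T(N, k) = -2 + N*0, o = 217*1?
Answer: 46225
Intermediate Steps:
o = 217
T(N, k) = -2 (T(N, k) = -2 + 0 = -2)
(o + T(-30, -17))² = (217 - 2)² = 215² = 46225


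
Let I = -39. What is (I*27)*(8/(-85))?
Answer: 8424/85 ≈ 99.106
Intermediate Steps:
(I*27)*(8/(-85)) = (-39*27)*(8/(-85)) = -8424*(-1)/85 = -1053*(-8/85) = 8424/85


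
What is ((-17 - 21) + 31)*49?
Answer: -343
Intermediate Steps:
((-17 - 21) + 31)*49 = (-38 + 31)*49 = -7*49 = -343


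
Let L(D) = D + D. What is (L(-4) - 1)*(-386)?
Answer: 3474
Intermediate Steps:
L(D) = 2*D
(L(-4) - 1)*(-386) = (2*(-4) - 1)*(-386) = (-8 - 1)*(-386) = -9*(-386) = 3474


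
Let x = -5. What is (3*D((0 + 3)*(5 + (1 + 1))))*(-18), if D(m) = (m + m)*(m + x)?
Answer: -36288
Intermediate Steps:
D(m) = 2*m*(-5 + m) (D(m) = (m + m)*(m - 5) = (2*m)*(-5 + m) = 2*m*(-5 + m))
(3*D((0 + 3)*(5 + (1 + 1))))*(-18) = (3*(2*((0 + 3)*(5 + (1 + 1)))*(-5 + (0 + 3)*(5 + (1 + 1)))))*(-18) = (3*(2*(3*(5 + 2))*(-5 + 3*(5 + 2))))*(-18) = (3*(2*(3*7)*(-5 + 3*7)))*(-18) = (3*(2*21*(-5 + 21)))*(-18) = (3*(2*21*16))*(-18) = (3*672)*(-18) = 2016*(-18) = -36288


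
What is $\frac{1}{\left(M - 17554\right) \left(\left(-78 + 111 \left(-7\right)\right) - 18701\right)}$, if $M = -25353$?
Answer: $\frac{1}{839089292} \approx 1.1918 \cdot 10^{-9}$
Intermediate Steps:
$\frac{1}{\left(M - 17554\right) \left(\left(-78 + 111 \left(-7\right)\right) - 18701\right)} = \frac{1}{\left(-25353 - 17554\right) \left(\left(-78 + 111 \left(-7\right)\right) - 18701\right)} = \frac{1}{\left(-42907\right) \left(\left(-78 - 777\right) - 18701\right)} = \frac{1}{\left(-42907\right) \left(-855 - 18701\right)} = \frac{1}{\left(-42907\right) \left(-19556\right)} = \frac{1}{839089292}$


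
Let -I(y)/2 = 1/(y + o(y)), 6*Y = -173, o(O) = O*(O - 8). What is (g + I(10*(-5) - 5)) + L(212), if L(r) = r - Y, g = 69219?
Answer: 710574089/10230 ≈ 69460.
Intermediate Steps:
o(O) = O*(-8 + O)
Y = -173/6 (Y = (1/6)*(-173) = -173/6 ≈ -28.833)
L(r) = 173/6 + r (L(r) = r - 1*(-173/6) = r + 173/6 = 173/6 + r)
I(y) = -2/(y + y*(-8 + y))
(g + I(10*(-5) - 5)) + L(212) = (69219 - 2/((10*(-5) - 5)*(-7 + (10*(-5) - 5)))) + (173/6 + 212) = (69219 - 2/((-50 - 5)*(-7 + (-50 - 5)))) + 1445/6 = (69219 - 2/(-55*(-7 - 55))) + 1445/6 = (69219 - 2*(-1/55)/(-62)) + 1445/6 = (69219 - 2*(-1/55)*(-1/62)) + 1445/6 = (69219 - 1/1705) + 1445/6 = 118018394/1705 + 1445/6 = 710574089/10230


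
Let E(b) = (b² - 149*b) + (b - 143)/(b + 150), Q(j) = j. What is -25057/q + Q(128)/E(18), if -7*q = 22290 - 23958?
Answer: -69541055003/660976692 ≈ -105.21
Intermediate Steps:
q = 1668/7 (q = -(22290 - 23958)/7 = -⅐*(-1668) = 1668/7 ≈ 238.29)
E(b) = b² - 149*b + (-143 + b)/(150 + b) (E(b) = (b² - 149*b) + (-143 + b)/(150 + b) = b² - 149*b + (-143 + b)/(150 + b))
-25057/q + Q(128)/E(18) = -25057/1668/7 + 128/(((-143 + 18² + 18³ - 22349*18)/(150 + 18))) = -25057*7/1668 + 128/(((-143 + 324 + 5832 - 402282)/168)) = -175399/1668 + 128/(((1/168)*(-396269))) = -175399/1668 + 128/(-396269/168) = -175399/1668 + 128*(-168/396269) = -175399/1668 - 21504/396269 = -69541055003/660976692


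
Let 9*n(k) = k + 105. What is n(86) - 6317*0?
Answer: 191/9 ≈ 21.222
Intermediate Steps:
n(k) = 35/3 + k/9 (n(k) = (k + 105)/9 = (105 + k)/9 = 35/3 + k/9)
n(86) - 6317*0 = (35/3 + (1/9)*86) - 6317*0 = (35/3 + 86/9) - 1*0 = 191/9 + 0 = 191/9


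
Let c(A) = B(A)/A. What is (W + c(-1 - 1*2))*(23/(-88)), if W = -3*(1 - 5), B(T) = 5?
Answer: -713/264 ≈ -2.7008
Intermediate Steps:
c(A) = 5/A
W = 12 (W = -3*(-4) = 12)
(W + c(-1 - 1*2))*(23/(-88)) = (12 + 5/(-1 - 1*2))*(23/(-88)) = (12 + 5/(-1 - 2))*(23*(-1/88)) = (12 + 5/(-3))*(-23/88) = (12 + 5*(-⅓))*(-23/88) = (12 - 5/3)*(-23/88) = (31/3)*(-23/88) = -713/264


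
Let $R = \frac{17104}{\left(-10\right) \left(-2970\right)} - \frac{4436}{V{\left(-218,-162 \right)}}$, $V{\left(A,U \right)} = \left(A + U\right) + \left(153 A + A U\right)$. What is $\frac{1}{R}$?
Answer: $- \frac{5873175}{13086334} \approx -0.4488$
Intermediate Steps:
$V{\left(A,U \right)} = U + 154 A + A U$
$R = - \frac{13086334}{5873175}$ ($R = \frac{17104}{\left(-10\right) \left(-2970\right)} - \frac{4436}{-162 + 154 \left(-218\right) - -35316} = \frac{17104}{29700} - \frac{4436}{-162 - 33572 + 35316} = 17104 \cdot \frac{1}{29700} - \frac{4436}{1582} = \frac{4276}{7425} - \frac{2218}{791} = - \frac{13086334}{5873175} \approx -2.2282$)
$\frac{1}{R} = \frac{1}{- \frac{13086334}{5873175}} = - \frac{5873175}{13086334}$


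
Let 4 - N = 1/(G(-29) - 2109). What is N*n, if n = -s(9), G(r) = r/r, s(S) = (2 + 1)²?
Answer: -75897/2108 ≈ -36.004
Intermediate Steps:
s(S) = 9 (s(S) = 3² = 9)
G(r) = 1
n = -9 (n = -1*9 = -9)
N = 8433/2108 (N = 4 - 1/(1 - 2109) = 4 - 1/(-2108) = 4 - 1*(-1/2108) = 4 + 1/2108 = 8433/2108 ≈ 4.0005)
N*n = (8433/2108)*(-9) = -75897/2108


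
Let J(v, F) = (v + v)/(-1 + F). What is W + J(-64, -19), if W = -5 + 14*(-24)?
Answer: -1673/5 ≈ -334.60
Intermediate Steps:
W = -341 (W = -5 - 336 = -341)
J(v, F) = 2*v/(-1 + F) (J(v, F) = (2*v)/(-1 + F) = 2*v/(-1 + F))
W + J(-64, -19) = -341 + 2*(-64)/(-1 - 19) = -341 + 2*(-64)/(-20) = -341 + 2*(-64)*(-1/20) = -341 + 32/5 = -1673/5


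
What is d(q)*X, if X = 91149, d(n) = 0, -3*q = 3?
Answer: 0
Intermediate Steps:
q = -1 (q = -1/3*3 = -1)
d(q)*X = 0*91149 = 0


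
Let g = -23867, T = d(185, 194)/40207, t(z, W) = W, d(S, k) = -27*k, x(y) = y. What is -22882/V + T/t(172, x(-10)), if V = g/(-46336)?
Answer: -213149377356647/4798102345 ≈ -44424.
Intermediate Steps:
T = -5238/40207 (T = -27*194/40207 = -5238*1/40207 = -5238/40207 ≈ -0.13028)
V = 23867/46336 (V = -23867/(-46336) = -23867*(-1/46336) = 23867/46336 ≈ 0.51509)
-22882/V + T/t(172, x(-10)) = -22882/23867/46336 - 5238/40207/(-10) = -22882*46336/23867 - 5238/40207*(-⅒) = -1060260352/23867 + 2619/201035 = -213149377356647/4798102345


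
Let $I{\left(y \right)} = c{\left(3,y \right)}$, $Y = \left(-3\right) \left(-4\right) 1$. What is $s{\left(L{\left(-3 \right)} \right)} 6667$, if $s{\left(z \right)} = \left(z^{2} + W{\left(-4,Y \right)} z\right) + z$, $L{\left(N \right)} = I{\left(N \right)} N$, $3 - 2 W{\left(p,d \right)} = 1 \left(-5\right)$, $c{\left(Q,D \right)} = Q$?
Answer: $240012$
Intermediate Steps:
$Y = 12$ ($Y = 12 \cdot 1 = 12$)
$W{\left(p,d \right)} = 4$ ($W{\left(p,d \right)} = \frac{3}{2} - \frac{1 \left(-5\right)}{2} = \frac{3}{2} - - \frac{5}{2} = \frac{3}{2} + \frac{5}{2} = 4$)
$I{\left(y \right)} = 3$
$L{\left(N \right)} = 3 N$
$s{\left(z \right)} = z^{2} + 5 z$ ($s{\left(z \right)} = \left(z^{2} + 4 z\right) + z = z^{2} + 5 z$)
$s{\left(L{\left(-3 \right)} \right)} 6667 = 3 \left(-3\right) \left(5 + 3 \left(-3\right)\right) 6667 = - 9 \left(5 - 9\right) 6667 = \left(-9\right) \left(-4\right) 6667 = 36 \cdot 6667 = 240012$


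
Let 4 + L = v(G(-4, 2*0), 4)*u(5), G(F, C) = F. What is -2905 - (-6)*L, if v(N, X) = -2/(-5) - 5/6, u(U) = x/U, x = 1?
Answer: -73238/25 ≈ -2929.5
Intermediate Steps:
u(U) = 1/U
v(N, X) = -13/30 (v(N, X) = -2*(-⅕) - 5*⅙ = ⅖ - ⅚ = -13/30)
L = -613/150 (L = -4 - 13/30/5 = -4 - 13/30*⅕ = -4 - 13/150 = -613/150 ≈ -4.0867)
-2905 - (-6)*L = -2905 - (-6)*(-613)/150 = -2905 - 1*613/25 = -2905 - 613/25 = -73238/25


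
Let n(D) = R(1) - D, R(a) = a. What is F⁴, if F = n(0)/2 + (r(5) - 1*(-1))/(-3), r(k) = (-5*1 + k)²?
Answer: 1/1296 ≈ 0.00077160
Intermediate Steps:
r(k) = (-5 + k)²
n(D) = 1 - D
F = ⅙ (F = (1 - 1*0)/2 + ((-5 + 5)² - 1*(-1))/(-3) = (1 + 0)*(½) + (0² + 1)*(-⅓) = 1*(½) + (0 + 1)*(-⅓) = ½ + 1*(-⅓) = ½ - ⅓ = ⅙ ≈ 0.16667)
F⁴ = (⅙)⁴ = 1/1296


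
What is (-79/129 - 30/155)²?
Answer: 10387729/15992001 ≈ 0.64956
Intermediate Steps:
(-79/129 - 30/155)² = (-79*1/129 - 30*1/155)² = (-79/129 - 6/31)² = (-3223/3999)² = 10387729/15992001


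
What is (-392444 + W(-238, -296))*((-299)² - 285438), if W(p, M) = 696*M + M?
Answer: 117378329972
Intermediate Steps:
W(p, M) = 697*M
(-392444 + W(-238, -296))*((-299)² - 285438) = (-392444 + 697*(-296))*((-299)² - 285438) = (-392444 - 206312)*(89401 - 285438) = -598756*(-196037) = 117378329972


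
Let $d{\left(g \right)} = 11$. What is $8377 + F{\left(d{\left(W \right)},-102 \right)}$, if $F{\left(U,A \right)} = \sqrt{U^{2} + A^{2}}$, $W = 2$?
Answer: $8377 + 5 \sqrt{421} \approx 8479.6$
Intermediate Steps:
$F{\left(U,A \right)} = \sqrt{A^{2} + U^{2}}$
$8377 + F{\left(d{\left(W \right)},-102 \right)} = 8377 + \sqrt{\left(-102\right)^{2} + 11^{2}} = 8377 + \sqrt{10404 + 121} = 8377 + \sqrt{10525} = 8377 + 5 \sqrt{421}$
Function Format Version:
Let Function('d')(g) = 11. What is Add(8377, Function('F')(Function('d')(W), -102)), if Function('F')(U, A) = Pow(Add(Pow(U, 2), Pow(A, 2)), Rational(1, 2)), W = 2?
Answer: Add(8377, Mul(5, Pow(421, Rational(1, 2)))) ≈ 8479.6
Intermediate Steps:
Function('F')(U, A) = Pow(Add(Pow(A, 2), Pow(U, 2)), Rational(1, 2))
Add(8377, Function('F')(Function('d')(W), -102)) = Add(8377, Pow(Add(Pow(-102, 2), Pow(11, 2)), Rational(1, 2))) = Add(8377, Pow(Add(10404, 121), Rational(1, 2))) = Add(8377, Pow(10525, Rational(1, 2))) = Add(8377, Mul(5, Pow(421, Rational(1, 2))))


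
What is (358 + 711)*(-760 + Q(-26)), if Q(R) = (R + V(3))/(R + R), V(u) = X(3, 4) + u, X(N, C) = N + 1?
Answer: -42226569/52 ≈ -8.1205e+5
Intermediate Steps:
X(N, C) = 1 + N
V(u) = 4 + u (V(u) = (1 + 3) + u = 4 + u)
Q(R) = (7 + R)/(2*R) (Q(R) = (R + (4 + 3))/(R + R) = (R + 7)/((2*R)) = (7 + R)*(1/(2*R)) = (7 + R)/(2*R))
(358 + 711)*(-760 + Q(-26)) = (358 + 711)*(-760 + (1/2)*(7 - 26)/(-26)) = 1069*(-760 + (1/2)*(-1/26)*(-19)) = 1069*(-760 + 19/52) = 1069*(-39501/52) = -42226569/52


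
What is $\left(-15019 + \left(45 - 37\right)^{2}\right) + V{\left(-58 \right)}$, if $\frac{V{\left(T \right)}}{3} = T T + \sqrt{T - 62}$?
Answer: $-4863 + 6 i \sqrt{30} \approx -4863.0 + 32.863 i$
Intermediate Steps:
$V{\left(T \right)} = 3 T^{2} + 3 \sqrt{-62 + T}$ ($V{\left(T \right)} = 3 \left(T T + \sqrt{T - 62}\right) = 3 \left(T^{2} + \sqrt{-62 + T}\right) = 3 T^{2} + 3 \sqrt{-62 + T}$)
$\left(-15019 + \left(45 - 37\right)^{2}\right) + V{\left(-58 \right)} = \left(-15019 + \left(45 - 37\right)^{2}\right) + \left(3 \left(-58\right)^{2} + 3 \sqrt{-62 - 58}\right) = \left(-15019 + 8^{2}\right) + \left(3 \cdot 3364 + 3 \sqrt{-120}\right) = \left(-15019 + 64\right) + \left(10092 + 3 \cdot 2 i \sqrt{30}\right) = -14955 + \left(10092 + 6 i \sqrt{30}\right) = -4863 + 6 i \sqrt{30}$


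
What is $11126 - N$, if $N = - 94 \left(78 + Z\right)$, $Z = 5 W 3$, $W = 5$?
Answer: $25508$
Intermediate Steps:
$Z = 75$ ($Z = 5 \cdot 5 \cdot 3 = 25 \cdot 3 = 75$)
$N = -14382$ ($N = - 94 \left(78 + 75\right) = \left(-94\right) 153 = -14382$)
$11126 - N = 11126 - -14382 = 11126 + 14382 = 25508$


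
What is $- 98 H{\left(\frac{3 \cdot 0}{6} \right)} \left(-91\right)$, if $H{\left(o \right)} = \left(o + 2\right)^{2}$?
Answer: $35672$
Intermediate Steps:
$H{\left(o \right)} = \left(2 + o\right)^{2}$
$- 98 H{\left(\frac{3 \cdot 0}{6} \right)} \left(-91\right) = - 98 \left(2 + \frac{3 \cdot 0}{6}\right)^{2} \left(-91\right) = - 98 \left(2 + 0 \cdot \frac{1}{6}\right)^{2} \left(-91\right) = - 98 \left(2 + 0\right)^{2} \left(-91\right) = - 98 \cdot 2^{2} \left(-91\right) = \left(-98\right) 4 \left(-91\right) = \left(-392\right) \left(-91\right) = 35672$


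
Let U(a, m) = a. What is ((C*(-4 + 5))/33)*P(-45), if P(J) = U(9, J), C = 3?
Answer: 9/11 ≈ 0.81818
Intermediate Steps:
P(J) = 9
((C*(-4 + 5))/33)*P(-45) = ((3*(-4 + 5))/33)*9 = ((3*1)*(1/33))*9 = (3*(1/33))*9 = (1/11)*9 = 9/11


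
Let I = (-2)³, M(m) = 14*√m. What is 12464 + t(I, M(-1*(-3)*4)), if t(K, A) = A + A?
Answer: 12464 + 56*√3 ≈ 12561.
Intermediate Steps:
I = -8
t(K, A) = 2*A
12464 + t(I, M(-1*(-3)*4)) = 12464 + 2*(14*√(-1*(-3)*4)) = 12464 + 2*(14*√(3*4)) = 12464 + 2*(14*√12) = 12464 + 2*(14*(2*√3)) = 12464 + 2*(28*√3) = 12464 + 56*√3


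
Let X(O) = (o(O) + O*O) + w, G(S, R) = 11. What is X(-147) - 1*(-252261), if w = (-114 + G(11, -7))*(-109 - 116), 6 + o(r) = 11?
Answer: 297050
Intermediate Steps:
o(r) = 5 (o(r) = -6 + 11 = 5)
w = 23175 (w = (-114 + 11)*(-109 - 116) = -103*(-225) = 23175)
X(O) = 23180 + O² (X(O) = (5 + O*O) + 23175 = (5 + O²) + 23175 = 23180 + O²)
X(-147) - 1*(-252261) = (23180 + (-147)²) - 1*(-252261) = (23180 + 21609) + 252261 = 44789 + 252261 = 297050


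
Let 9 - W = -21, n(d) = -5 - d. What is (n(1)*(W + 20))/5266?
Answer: -150/2633 ≈ -0.056969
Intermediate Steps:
W = 30 (W = 9 - 1*(-21) = 9 + 21 = 30)
(n(1)*(W + 20))/5266 = ((-5 - 1*1)*(30 + 20))/5266 = ((-5 - 1)*50)*(1/5266) = -6*50*(1/5266) = -300*1/5266 = -150/2633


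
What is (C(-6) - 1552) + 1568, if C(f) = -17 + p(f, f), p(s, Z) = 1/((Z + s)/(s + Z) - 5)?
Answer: -5/4 ≈ -1.2500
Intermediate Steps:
p(s, Z) = -¼ (p(s, Z) = 1/((Z + s)/(Z + s) - 5) = 1/(1 - 5) = 1/(-4) = -¼)
C(f) = -69/4 (C(f) = -17 - ¼ = -69/4)
(C(-6) - 1552) + 1568 = (-69/4 - 1552) + 1568 = -6277/4 + 1568 = -5/4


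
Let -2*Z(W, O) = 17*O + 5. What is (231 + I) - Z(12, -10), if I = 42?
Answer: 381/2 ≈ 190.50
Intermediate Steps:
Z(W, O) = -5/2 - 17*O/2 (Z(W, O) = -(17*O + 5)/2 = -(5 + 17*O)/2 = -5/2 - 17*O/2)
(231 + I) - Z(12, -10) = (231 + 42) - (-5/2 - 17/2*(-10)) = 273 - (-5/2 + 85) = 273 - 1*165/2 = 273 - 165/2 = 381/2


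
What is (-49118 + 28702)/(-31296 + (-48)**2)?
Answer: 319/453 ≈ 0.70419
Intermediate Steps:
(-49118 + 28702)/(-31296 + (-48)**2) = -20416/(-31296 + 2304) = -20416/(-28992) = -20416*(-1/28992) = 319/453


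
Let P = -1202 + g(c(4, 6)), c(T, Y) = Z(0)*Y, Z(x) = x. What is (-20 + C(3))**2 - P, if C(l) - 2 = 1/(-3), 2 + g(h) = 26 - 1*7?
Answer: 13690/9 ≈ 1521.1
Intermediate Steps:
c(T, Y) = 0 (c(T, Y) = 0*Y = 0)
g(h) = 17 (g(h) = -2 + (26 - 1*7) = -2 + (26 - 7) = -2 + 19 = 17)
C(l) = 5/3 (C(l) = 2 + 1/(-3) = 2 - 1/3 = 5/3)
P = -1185 (P = -1202 + 17 = -1185)
(-20 + C(3))**2 - P = (-20 + 5/3)**2 - 1*(-1185) = (-55/3)**2 + 1185 = 3025/9 + 1185 = 13690/9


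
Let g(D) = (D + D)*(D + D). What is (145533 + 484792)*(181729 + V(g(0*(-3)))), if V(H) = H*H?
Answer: 114548331925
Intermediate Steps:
g(D) = 4*D**2 (g(D) = (2*D)*(2*D) = 4*D**2)
V(H) = H**2
(145533 + 484792)*(181729 + V(g(0*(-3)))) = (145533 + 484792)*(181729 + (4*(0*(-3))**2)**2) = 630325*(181729 + (4*0**2)**2) = 630325*(181729 + (4*0)**2) = 630325*(181729 + 0**2) = 630325*(181729 + 0) = 630325*181729 = 114548331925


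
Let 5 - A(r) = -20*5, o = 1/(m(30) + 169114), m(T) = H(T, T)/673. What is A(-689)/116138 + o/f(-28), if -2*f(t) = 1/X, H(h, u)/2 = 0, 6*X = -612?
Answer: 1884051/892752806 ≈ 0.0021104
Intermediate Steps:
X = -102 (X = (⅙)*(-612) = -102)
H(h, u) = 0 (H(h, u) = 2*0 = 0)
m(T) = 0 (m(T) = 0/673 = 0*(1/673) = 0)
f(t) = 1/204 (f(t) = -½/(-102) = -½*(-1/102) = 1/204)
o = 1/169114 (o = 1/(0 + 169114) = 1/169114 ≈ 5.9132e-6)
A(r) = 105 (A(r) = 5 - (-20)*5 = 5 - 1*(-100) = 5 + 100 = 105)
A(-689)/116138 + o/f(-28) = 105/116138 + 1/(169114*(1/204)) = 105*(1/116138) + (1/169114)*204 = 105/116138 + 102/84557 = 1884051/892752806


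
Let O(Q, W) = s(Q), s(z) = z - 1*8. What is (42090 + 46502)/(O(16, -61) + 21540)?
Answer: 22148/5387 ≈ 4.1114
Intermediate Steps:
s(z) = -8 + z (s(z) = z - 8 = -8 + z)
O(Q, W) = -8 + Q
(42090 + 46502)/(O(16, -61) + 21540) = (42090 + 46502)/((-8 + 16) + 21540) = 88592/(8 + 21540) = 88592/21548 = 88592*(1/21548) = 22148/5387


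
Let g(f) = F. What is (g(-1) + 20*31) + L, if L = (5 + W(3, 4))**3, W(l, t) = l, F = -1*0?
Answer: 1132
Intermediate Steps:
F = 0
g(f) = 0
L = 512 (L = (5 + 3)**3 = 8**3 = 512)
(g(-1) + 20*31) + L = (0 + 20*31) + 512 = (0 + 620) + 512 = 620 + 512 = 1132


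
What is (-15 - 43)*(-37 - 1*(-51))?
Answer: -812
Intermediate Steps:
(-15 - 43)*(-37 - 1*(-51)) = -58*(-37 + 51) = -58*14 = -812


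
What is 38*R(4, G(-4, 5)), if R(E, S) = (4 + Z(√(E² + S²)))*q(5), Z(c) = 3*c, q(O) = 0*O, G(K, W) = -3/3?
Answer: 0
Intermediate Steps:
G(K, W) = -1 (G(K, W) = -3*⅓ = -1)
q(O) = 0
R(E, S) = 0 (R(E, S) = (4 + 3*√(E² + S²))*0 = 0)
38*R(4, G(-4, 5)) = 38*0 = 0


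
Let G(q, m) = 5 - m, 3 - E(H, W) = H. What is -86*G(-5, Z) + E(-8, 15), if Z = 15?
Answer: 871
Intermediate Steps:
E(H, W) = 3 - H
-86*G(-5, Z) + E(-8, 15) = -86*(5 - 1*15) + (3 - 1*(-8)) = -86*(5 - 15) + (3 + 8) = -86*(-10) + 11 = 860 + 11 = 871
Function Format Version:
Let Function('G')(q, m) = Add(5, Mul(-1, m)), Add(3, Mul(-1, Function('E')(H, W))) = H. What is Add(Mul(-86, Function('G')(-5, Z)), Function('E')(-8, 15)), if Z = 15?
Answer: 871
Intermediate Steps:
Function('E')(H, W) = Add(3, Mul(-1, H))
Add(Mul(-86, Function('G')(-5, Z)), Function('E')(-8, 15)) = Add(Mul(-86, Add(5, Mul(-1, 15))), Add(3, Mul(-1, -8))) = Add(Mul(-86, Add(5, -15)), Add(3, 8)) = Add(Mul(-86, -10), 11) = Add(860, 11) = 871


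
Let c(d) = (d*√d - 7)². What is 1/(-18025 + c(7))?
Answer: -2519/44407923 + 2*√7/6343989 ≈ -5.5890e-5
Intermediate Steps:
c(d) = (-7 + d^(3/2))² (c(d) = (d^(3/2) - 7)² = (-7 + d^(3/2))²)
1/(-18025 + c(7)) = 1/(-18025 + (-7 + 7^(3/2))²) = 1/(-18025 + (-7 + 7*√7)²)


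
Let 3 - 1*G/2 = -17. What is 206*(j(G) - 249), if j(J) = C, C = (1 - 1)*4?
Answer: -51294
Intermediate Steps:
G = 40 (G = 6 - 2*(-17) = 6 + 34 = 40)
C = 0 (C = 0*4 = 0)
j(J) = 0
206*(j(G) - 249) = 206*(0 - 249) = 206*(-249) = -51294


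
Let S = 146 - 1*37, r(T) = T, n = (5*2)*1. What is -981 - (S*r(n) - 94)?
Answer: -1977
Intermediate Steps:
n = 10 (n = 10*1 = 10)
S = 109 (S = 146 - 37 = 109)
-981 - (S*r(n) - 94) = -981 - (109*10 - 94) = -981 - (1090 - 94) = -981 - 1*996 = -981 - 996 = -1977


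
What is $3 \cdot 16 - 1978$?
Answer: $-1930$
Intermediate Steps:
$3 \cdot 16 - 1978 = 48 - 1978 = -1930$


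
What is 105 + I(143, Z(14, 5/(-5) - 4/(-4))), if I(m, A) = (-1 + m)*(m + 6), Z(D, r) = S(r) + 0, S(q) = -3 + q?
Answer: 21263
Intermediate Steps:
Z(D, r) = -3 + r (Z(D, r) = (-3 + r) + 0 = -3 + r)
I(m, A) = (-1 + m)*(6 + m)
105 + I(143, Z(14, 5/(-5) - 4/(-4))) = 105 + (-6 + 143² + 5*143) = 105 + (-6 + 20449 + 715) = 105 + 21158 = 21263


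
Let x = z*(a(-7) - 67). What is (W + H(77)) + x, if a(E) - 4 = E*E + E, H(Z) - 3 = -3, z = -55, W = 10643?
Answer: 11798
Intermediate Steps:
H(Z) = 0 (H(Z) = 3 - 3 = 0)
a(E) = 4 + E + E**2 (a(E) = 4 + (E*E + E) = 4 + (E**2 + E) = 4 + (E + E**2) = 4 + E + E**2)
x = 1155 (x = -55*((4 - 7 + (-7)**2) - 67) = -55*((4 - 7 + 49) - 67) = -55*(46 - 67) = -55*(-21) = 1155)
(W + H(77)) + x = (10643 + 0) + 1155 = 10643 + 1155 = 11798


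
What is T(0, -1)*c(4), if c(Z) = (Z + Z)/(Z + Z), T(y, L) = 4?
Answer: 4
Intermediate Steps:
c(Z) = 1 (c(Z) = (2*Z)/((2*Z)) = (2*Z)*(1/(2*Z)) = 1)
T(0, -1)*c(4) = 4*1 = 4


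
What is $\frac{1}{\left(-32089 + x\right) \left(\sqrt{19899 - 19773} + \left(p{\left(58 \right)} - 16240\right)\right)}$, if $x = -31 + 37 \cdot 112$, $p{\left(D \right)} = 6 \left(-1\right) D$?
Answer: $\frac{319}{148036950484} + \frac{3 \sqrt{14}}{7697921425168} \approx 2.1563 \cdot 10^{-9}$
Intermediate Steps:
$p{\left(D \right)} = - 6 D$
$x = 4113$ ($x = -31 + 4144 = 4113$)
$\frac{1}{\left(-32089 + x\right) \left(\sqrt{19899 - 19773} + \left(p{\left(58 \right)} - 16240\right)\right)} = \frac{1}{\left(-32089 + 4113\right) \left(\sqrt{19899 - 19773} - 16588\right)} = \frac{1}{\left(-27976\right) \left(\sqrt{126} - 16588\right)} = \frac{1}{\left(-27976\right) \left(3 \sqrt{14} - 16588\right)} = \frac{1}{\left(-27976\right) \left(-16588 + 3 \sqrt{14}\right)} = \frac{1}{464065888 - 83928 \sqrt{14}}$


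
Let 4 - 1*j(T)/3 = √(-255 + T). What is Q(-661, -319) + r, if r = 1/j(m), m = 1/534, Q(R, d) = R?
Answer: -95654581/144713 + I*√72714246/434139 ≈ -661.0 + 0.019642*I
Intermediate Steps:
m = 1/534 ≈ 0.0018727
j(T) = 12 - 3*√(-255 + T)
r = 1/(12 - I*√72714246/178) (r = 1/(12 - 3*√(-255 + 1/534)) = 1/(12 - I*√72714246/178) ≈ 0.0049201 + 0.019642*I)
Q(-661, -319) + r = -661 + (712/144713 + I*√72714246/434139) = -95654581/144713 + I*√72714246/434139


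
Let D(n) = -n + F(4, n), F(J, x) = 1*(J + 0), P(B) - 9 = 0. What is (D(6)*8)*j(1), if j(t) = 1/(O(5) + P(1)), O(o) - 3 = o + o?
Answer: -8/11 ≈ -0.72727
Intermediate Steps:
O(o) = 3 + 2*o (O(o) = 3 + (o + o) = 3 + 2*o)
P(B) = 9 (P(B) = 9 + 0 = 9)
F(J, x) = J (F(J, x) = 1*J = J)
j(t) = 1/22 (j(t) = 1/((3 + 2*5) + 9) = 1/((3 + 10) + 9) = 1/(13 + 9) = 1/22)
D(n) = 4 - n (D(n) = -n + 4 = 4 - n)
(D(6)*8)*j(1) = ((4 - 1*6)*8)*(1/22) = ((4 - 6)*8)*(1/22) = -2*8*(1/22) = -16*1/22 = -8/11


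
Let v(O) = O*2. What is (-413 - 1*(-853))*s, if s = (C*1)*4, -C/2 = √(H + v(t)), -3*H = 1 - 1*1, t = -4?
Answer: -7040*I*√2 ≈ -9956.1*I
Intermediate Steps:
H = 0 (H = -(1 - 1*1)/3 = -(1 - 1)/3 = -⅓*0 = 0)
v(O) = 2*O
C = -4*I*√2 (C = -2*√(0 + 2*(-4)) = -2*√(0 - 8) = -4*I*√2 ≈ -5.6569*I)
s = -16*I*√2 (s = (-4*I*√2*1)*4 = -4*I*√2*4 = -16*I*√2 ≈ -22.627*I)
(-413 - 1*(-853))*s = (-413 - 1*(-853))*(-16*I*√2) = (-413 + 853)*(-16*I*√2) = 440*(-16*I*√2) = -7040*I*√2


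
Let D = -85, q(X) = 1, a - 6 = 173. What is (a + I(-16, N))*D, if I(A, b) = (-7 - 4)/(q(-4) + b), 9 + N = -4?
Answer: -183515/12 ≈ -15293.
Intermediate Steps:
N = -13 (N = -9 - 4 = -13)
a = 179 (a = 6 + 173 = 179)
I(A, b) = -11/(1 + b) (I(A, b) = (-7 - 4)/(1 + b) = -11/(1 + b))
(a + I(-16, N))*D = (179 - 11/(1 - 13))*(-85) = (179 - 11/(-12))*(-85) = (179 - 11*(-1/12))*(-85) = (179 + 11/12)*(-85) = (2159/12)*(-85) = -183515/12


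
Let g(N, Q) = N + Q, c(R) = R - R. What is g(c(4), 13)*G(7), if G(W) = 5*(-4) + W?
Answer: -169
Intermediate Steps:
G(W) = -20 + W
c(R) = 0
g(c(4), 13)*G(7) = (0 + 13)*(-20 + 7) = 13*(-13) = -169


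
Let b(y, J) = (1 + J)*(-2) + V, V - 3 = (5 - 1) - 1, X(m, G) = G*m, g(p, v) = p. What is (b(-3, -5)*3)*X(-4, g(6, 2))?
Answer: -1008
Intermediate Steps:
V = 6 (V = 3 + ((5 - 1) - 1) = 3 + (4 - 1) = 3 + 3 = 6)
b(y, J) = 4 - 2*J (b(y, J) = (1 + J)*(-2) + 6 = (-2 - 2*J) + 6 = 4 - 2*J)
(b(-3, -5)*3)*X(-4, g(6, 2)) = ((4 - 2*(-5))*3)*(6*(-4)) = ((4 + 10)*3)*(-24) = (14*3)*(-24) = 42*(-24) = -1008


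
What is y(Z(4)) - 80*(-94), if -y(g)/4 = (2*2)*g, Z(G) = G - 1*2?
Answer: 7488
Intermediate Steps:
Z(G) = -2 + G (Z(G) = G - 2 = -2 + G)
y(g) = -16*g (y(g) = -4*2*2*g = -16*g)
y(Z(4)) - 80*(-94) = -16*(-2 + 4) - 80*(-94) = -16*2 + 7520 = -32 + 7520 = 7488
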